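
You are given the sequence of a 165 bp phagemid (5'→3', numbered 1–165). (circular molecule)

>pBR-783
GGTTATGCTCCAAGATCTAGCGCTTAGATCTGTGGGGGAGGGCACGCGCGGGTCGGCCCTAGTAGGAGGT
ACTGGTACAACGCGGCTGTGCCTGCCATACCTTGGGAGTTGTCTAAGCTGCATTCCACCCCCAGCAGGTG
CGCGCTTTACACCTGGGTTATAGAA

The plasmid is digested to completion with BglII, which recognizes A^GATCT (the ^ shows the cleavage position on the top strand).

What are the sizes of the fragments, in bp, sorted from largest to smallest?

152, 13 bp

BglII sites (AGATCT) start at positions 13, 26.
BglII cuts after the first base of each site, so after positions 13, 26.
Circular molecule, 2 cuts → 2 fragments:
  14–26 → 13 bp
  27–165 then 1–13 → 139 + 13 = 152 bp
Sorted largest to smallest: 152, 13 bp.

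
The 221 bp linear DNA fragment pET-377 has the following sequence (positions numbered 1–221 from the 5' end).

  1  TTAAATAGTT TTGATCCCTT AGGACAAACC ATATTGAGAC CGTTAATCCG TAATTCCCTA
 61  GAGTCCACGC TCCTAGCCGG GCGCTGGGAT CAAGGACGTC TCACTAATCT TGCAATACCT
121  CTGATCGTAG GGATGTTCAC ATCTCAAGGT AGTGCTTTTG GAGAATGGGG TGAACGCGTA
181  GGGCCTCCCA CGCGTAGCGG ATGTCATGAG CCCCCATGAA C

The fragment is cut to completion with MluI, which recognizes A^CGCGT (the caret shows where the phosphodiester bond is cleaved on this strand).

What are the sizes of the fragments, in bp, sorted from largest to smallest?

MluI sites (ACGCGT) start at positions 174, 190.
MluI cuts after the first base of each site, so after positions 174, 190.
Linear molecule, 2 cuts → 3 fragments:
  1–174 → 174 bp
  175–190 → 16 bp
  191–221 → 31 bp
Sorted largest to smallest: 174, 31, 16 bp.

174, 31, 16 bp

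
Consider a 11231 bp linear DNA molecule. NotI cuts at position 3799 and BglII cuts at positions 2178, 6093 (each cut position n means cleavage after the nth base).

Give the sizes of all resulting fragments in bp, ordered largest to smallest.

5138, 2294, 2178, 1621 bp

Combined cut positions (sorted): 2178, 3799, 6093.
Linear molecule, 3 cuts → 4 fragments:
  2178 − 0 = 2178 bp
  3799 − 2178 = 1621 bp
  6093 − 3799 = 2294 bp
  11231 − 6093 = 5138 bp
Sorted largest to smallest: 5138, 2294, 2178, 1621 bp.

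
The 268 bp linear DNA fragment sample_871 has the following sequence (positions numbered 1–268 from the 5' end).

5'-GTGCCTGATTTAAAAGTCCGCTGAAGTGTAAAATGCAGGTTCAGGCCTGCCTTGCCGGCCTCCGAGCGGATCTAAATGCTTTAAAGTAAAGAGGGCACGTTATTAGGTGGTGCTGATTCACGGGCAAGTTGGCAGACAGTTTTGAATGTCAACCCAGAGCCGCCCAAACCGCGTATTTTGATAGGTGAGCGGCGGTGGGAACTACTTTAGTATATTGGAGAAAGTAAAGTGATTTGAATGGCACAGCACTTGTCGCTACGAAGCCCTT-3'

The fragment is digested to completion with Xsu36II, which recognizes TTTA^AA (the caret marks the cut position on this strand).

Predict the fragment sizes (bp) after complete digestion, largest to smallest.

Xsu36II sites (TTTAAA) start at positions 9, 80.
Xsu36II cuts after base 4 of each site, so after positions 12, 83.
Linear molecule, 2 cuts → 3 fragments:
  1–12 → 12 bp
  13–83 → 71 bp
  84–268 → 185 bp
Sorted largest to smallest: 185, 71, 12 bp.

185, 71, 12 bp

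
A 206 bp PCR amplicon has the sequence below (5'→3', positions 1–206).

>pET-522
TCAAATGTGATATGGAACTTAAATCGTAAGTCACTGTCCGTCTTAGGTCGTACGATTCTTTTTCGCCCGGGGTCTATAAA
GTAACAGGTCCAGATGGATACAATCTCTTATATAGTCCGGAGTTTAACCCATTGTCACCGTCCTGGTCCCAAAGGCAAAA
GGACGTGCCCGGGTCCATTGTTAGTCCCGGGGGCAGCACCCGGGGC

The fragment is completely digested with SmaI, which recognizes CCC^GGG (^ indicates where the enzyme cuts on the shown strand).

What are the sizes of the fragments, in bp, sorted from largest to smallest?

102, 68, 18, 13, 5 bp

SmaI sites (CCCGGG) start at positions 66, 168, 186, 199.
SmaI cuts after base 3 of each site, so after positions 68, 170, 188, 201.
Linear molecule, 4 cuts → 5 fragments:
  1–68 → 68 bp
  69–170 → 102 bp
  171–188 → 18 bp
  189–201 → 13 bp
  202–206 → 5 bp
Sorted largest to smallest: 102, 68, 18, 13, 5 bp.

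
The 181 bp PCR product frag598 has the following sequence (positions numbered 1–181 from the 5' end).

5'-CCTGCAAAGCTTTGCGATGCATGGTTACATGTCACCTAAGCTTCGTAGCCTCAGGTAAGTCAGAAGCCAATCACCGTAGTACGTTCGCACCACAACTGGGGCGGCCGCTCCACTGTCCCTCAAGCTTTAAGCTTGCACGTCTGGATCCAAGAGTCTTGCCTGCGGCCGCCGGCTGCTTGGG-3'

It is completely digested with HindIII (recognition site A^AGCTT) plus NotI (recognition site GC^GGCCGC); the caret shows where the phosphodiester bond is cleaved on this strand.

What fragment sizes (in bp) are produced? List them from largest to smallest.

64, 34, 31, 20, 18, 7, 7 bp

HindIII sites (AAGCTT) start at positions 7, 38, 122, 129.
HindIII cuts after the first base of each site, so after positions 7, 38, 122, 129.
NotI sites (GCGGCCGC) start at positions 101, 162.
NotI cuts after base 2 of each site, so after positions 102, 163.
Combined cut positions: 7, 38, 102, 122, 129, 163.
Linear molecule, 6 cuts → 7 fragments:
  1–7 → 7 bp
  8–38 → 31 bp
  39–102 → 64 bp
  103–122 → 20 bp
  123–129 → 7 bp
  130–163 → 34 bp
  164–181 → 18 bp
Sorted largest to smallest: 64, 34, 31, 20, 18, 7, 7 bp.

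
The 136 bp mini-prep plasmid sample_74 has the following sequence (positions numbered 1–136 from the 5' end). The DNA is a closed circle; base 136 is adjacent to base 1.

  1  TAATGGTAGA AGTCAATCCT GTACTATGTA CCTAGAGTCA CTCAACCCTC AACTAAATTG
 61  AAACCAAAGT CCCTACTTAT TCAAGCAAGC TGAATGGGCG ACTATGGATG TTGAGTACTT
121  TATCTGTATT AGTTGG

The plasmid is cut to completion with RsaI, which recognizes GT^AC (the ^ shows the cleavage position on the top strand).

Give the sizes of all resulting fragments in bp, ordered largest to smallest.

87, 42, 7 bp

RsaI sites (GTAC) start at positions 21, 28, 115.
RsaI cuts after base 2 of each site, so after positions 22, 29, 116.
Circular molecule, 3 cuts → 3 fragments:
  23–29 → 7 bp
  30–116 → 87 bp
  117–136 then 1–22 → 20 + 22 = 42 bp
Sorted largest to smallest: 87, 42, 7 bp.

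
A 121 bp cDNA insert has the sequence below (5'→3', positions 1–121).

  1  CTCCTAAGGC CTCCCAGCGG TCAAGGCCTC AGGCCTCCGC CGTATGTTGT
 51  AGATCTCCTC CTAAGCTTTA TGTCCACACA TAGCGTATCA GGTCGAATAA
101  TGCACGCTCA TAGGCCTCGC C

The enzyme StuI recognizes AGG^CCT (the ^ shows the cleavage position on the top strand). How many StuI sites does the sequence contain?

AGGCCT occurs starting at positions 7, 24, 31, 112.
StuI cuts at 4 sites.

4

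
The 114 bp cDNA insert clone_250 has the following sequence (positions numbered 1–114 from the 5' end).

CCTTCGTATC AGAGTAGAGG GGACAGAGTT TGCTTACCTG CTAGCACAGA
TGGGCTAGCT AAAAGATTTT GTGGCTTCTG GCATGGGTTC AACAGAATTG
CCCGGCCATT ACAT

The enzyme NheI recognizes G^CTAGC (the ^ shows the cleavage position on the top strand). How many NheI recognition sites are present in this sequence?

2

GCTAGC occurs starting at positions 40, 54.
NheI cuts at 2 sites.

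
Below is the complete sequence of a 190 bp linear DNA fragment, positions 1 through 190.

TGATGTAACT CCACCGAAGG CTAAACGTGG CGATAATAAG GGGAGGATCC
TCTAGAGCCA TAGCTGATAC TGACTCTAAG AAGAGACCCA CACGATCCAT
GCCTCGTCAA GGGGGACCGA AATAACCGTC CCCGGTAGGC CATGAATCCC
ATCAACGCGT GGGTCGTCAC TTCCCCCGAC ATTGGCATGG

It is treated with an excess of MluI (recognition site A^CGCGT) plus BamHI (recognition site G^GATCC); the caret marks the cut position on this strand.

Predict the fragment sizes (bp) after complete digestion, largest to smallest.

The MluI site (ACGCGT) starts at position 155.
MluI cuts after the first base of each site, so after position 155.
The BamHI site (GGATCC) starts at position 45.
BamHI cuts after the first base of each site, so after position 45.
Combined cut positions: 45, 155.
Linear molecule, 2 cuts → 3 fragments:
  1–45 → 45 bp
  46–155 → 110 bp
  156–190 → 35 bp
Sorted largest to smallest: 110, 45, 35 bp.

110, 45, 35 bp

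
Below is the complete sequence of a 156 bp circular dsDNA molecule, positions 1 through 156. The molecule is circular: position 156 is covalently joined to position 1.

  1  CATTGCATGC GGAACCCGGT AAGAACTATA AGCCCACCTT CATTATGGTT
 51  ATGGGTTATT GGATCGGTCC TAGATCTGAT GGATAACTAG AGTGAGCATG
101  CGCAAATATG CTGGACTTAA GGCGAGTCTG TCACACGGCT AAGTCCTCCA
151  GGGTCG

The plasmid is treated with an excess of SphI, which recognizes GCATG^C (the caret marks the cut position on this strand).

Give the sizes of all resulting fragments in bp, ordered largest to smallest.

SphI sites (GCATGC) start at positions 5, 96.
SphI cuts after base 5 of each site (before the last base), so after positions 9, 100.
Circular molecule, 2 cuts → 2 fragments:
  10–100 → 91 bp
  101–156 then 1–9 → 56 + 9 = 65 bp
Sorted largest to smallest: 91, 65 bp.

91, 65 bp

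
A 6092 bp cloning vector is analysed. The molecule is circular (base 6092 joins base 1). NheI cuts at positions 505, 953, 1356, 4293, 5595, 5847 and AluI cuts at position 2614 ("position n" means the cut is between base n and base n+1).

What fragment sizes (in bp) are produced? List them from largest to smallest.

Combined cut positions (sorted): 505, 953, 1356, 2614, 4293, 5595, 5847.
Circular molecule, 7 cuts → 7 fragments:
  953 − 505 = 448 bp
  1356 − 953 = 403 bp
  2614 − 1356 = 1258 bp
  4293 − 2614 = 1679 bp
  5595 − 4293 = 1302 bp
  5847 − 5595 = 252 bp
  wrap: 6092 − 5847 + 505 = 750 bp
Sorted largest to smallest: 1679, 1302, 1258, 750, 448, 403, 252 bp.

1679, 1302, 1258, 750, 448, 403, 252 bp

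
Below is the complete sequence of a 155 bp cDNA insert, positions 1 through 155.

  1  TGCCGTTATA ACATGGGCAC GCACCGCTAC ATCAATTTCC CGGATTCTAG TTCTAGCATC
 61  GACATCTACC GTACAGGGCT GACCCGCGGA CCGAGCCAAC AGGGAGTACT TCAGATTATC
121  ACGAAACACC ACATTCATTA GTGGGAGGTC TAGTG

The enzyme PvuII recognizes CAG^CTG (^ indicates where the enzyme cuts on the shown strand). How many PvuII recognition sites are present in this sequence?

0

No occurrence of CAGCTG is present in the sequence.
PvuII does not cut: 0 sites.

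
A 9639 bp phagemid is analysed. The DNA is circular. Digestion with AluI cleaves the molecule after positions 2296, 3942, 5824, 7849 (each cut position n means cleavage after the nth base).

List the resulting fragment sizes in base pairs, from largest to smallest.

Circular molecule, 4 cuts → 4 fragments:
  3942 − 2296 = 1646 bp
  5824 − 3942 = 1882 bp
  7849 − 5824 = 2025 bp
  wrap: 9639 − 7849 + 2296 = 4086 bp
Sorted largest to smallest: 4086, 2025, 1882, 1646 bp.

4086, 2025, 1882, 1646 bp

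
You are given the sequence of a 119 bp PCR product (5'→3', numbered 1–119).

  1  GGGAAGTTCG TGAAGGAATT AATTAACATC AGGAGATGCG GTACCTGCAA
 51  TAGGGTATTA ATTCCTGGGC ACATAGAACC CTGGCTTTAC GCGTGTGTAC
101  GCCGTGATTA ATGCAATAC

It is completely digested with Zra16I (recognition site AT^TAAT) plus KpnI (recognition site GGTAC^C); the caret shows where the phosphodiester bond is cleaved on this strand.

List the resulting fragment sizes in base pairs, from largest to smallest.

50, 25, 19, 14, 11 bp

Zra16I sites (ATTAAT) start at positions 18, 57, 107.
Zra16I cuts after base 2 of each site, so after positions 19, 58, 108.
The KpnI site (GGTACC) starts at position 40.
KpnI cuts after base 5 of each site (before the last base), so after position 44.
Combined cut positions: 19, 44, 58, 108.
Linear molecule, 4 cuts → 5 fragments:
  1–19 → 19 bp
  20–44 → 25 bp
  45–58 → 14 bp
  59–108 → 50 bp
  109–119 → 11 bp
Sorted largest to smallest: 50, 25, 19, 14, 11 bp.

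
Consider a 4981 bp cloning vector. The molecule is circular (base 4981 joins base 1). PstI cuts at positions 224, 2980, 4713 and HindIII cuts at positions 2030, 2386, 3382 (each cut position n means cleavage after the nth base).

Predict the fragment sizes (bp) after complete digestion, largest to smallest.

Combined cut positions (sorted): 224, 2030, 2386, 2980, 3382, 4713.
Circular molecule, 6 cuts → 6 fragments:
  2030 − 224 = 1806 bp
  2386 − 2030 = 356 bp
  2980 − 2386 = 594 bp
  3382 − 2980 = 402 bp
  4713 − 3382 = 1331 bp
  wrap: 4981 − 4713 + 224 = 492 bp
Sorted largest to smallest: 1806, 1331, 594, 492, 402, 356 bp.

1806, 1331, 594, 492, 402, 356 bp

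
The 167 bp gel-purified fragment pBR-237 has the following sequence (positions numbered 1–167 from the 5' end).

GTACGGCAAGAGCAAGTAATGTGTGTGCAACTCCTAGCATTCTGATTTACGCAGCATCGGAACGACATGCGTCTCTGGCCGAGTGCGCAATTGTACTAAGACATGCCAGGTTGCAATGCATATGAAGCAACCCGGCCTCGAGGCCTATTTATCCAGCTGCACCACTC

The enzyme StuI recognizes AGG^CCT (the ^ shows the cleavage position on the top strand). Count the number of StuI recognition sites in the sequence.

1

AGGCCT occurs starting at position 141.
StuI cuts at 1 site.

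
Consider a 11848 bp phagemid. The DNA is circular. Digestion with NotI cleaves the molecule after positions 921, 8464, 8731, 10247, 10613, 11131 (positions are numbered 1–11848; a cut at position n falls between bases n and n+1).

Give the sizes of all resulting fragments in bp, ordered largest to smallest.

7543, 1638, 1516, 518, 366, 267 bp

Circular molecule, 6 cuts → 6 fragments:
  8464 − 921 = 7543 bp
  8731 − 8464 = 267 bp
  10247 − 8731 = 1516 bp
  10613 − 10247 = 366 bp
  11131 − 10613 = 518 bp
  wrap: 11848 − 11131 + 921 = 1638 bp
Sorted largest to smallest: 7543, 1638, 1516, 518, 366, 267 bp.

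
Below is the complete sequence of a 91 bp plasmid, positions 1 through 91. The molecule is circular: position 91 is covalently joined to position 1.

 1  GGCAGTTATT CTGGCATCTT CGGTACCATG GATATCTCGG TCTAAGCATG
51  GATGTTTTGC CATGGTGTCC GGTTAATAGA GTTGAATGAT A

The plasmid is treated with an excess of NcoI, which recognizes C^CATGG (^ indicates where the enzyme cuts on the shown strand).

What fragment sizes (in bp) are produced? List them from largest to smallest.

NcoI sites (CCATGG) start at positions 26, 60.
NcoI cuts after the first base of each site, so after positions 26, 60.
Circular molecule, 2 cuts → 2 fragments:
  27–60 → 34 bp
  61–91 then 1–26 → 31 + 26 = 57 bp
Sorted largest to smallest: 57, 34 bp.

57, 34 bp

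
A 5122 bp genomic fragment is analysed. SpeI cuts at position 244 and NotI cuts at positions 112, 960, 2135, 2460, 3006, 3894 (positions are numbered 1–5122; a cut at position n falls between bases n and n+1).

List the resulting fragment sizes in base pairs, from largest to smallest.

Combined cut positions (sorted): 112, 244, 960, 2135, 2460, 3006, 3894.
Linear molecule, 7 cuts → 8 fragments:
  112 − 0 = 112 bp
  244 − 112 = 132 bp
  960 − 244 = 716 bp
  2135 − 960 = 1175 bp
  2460 − 2135 = 325 bp
  3006 − 2460 = 546 bp
  3894 − 3006 = 888 bp
  5122 − 3894 = 1228 bp
Sorted largest to smallest: 1228, 1175, 888, 716, 546, 325, 132, 112 bp.

1228, 1175, 888, 716, 546, 325, 132, 112 bp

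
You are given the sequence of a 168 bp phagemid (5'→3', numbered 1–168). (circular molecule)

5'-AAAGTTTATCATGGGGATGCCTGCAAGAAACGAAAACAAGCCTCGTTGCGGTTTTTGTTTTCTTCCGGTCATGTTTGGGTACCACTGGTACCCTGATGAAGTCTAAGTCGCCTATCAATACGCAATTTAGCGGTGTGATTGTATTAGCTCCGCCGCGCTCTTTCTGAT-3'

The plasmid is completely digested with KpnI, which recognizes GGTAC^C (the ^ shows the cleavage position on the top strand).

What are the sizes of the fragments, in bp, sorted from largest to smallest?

159, 9 bp

KpnI sites (GGTACC) start at positions 78, 87.
KpnI cuts after base 5 of each site (before the last base), so after positions 82, 91.
Circular molecule, 2 cuts → 2 fragments:
  83–91 → 9 bp
  92–168 then 1–82 → 77 + 82 = 159 bp
Sorted largest to smallest: 159, 9 bp.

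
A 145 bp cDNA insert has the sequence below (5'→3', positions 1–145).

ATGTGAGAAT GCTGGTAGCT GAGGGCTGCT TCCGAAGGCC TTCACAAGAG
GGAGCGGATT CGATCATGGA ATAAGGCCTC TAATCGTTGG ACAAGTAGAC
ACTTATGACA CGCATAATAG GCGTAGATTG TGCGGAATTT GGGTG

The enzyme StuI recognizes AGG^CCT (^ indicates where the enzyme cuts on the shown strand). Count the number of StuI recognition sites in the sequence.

2

AGGCCT occurs starting at positions 36, 74.
StuI cuts at 2 sites.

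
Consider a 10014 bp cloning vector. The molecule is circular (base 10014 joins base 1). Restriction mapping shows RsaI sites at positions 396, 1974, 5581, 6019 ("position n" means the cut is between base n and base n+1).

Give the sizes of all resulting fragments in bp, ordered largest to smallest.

Circular molecule, 4 cuts → 4 fragments:
  1974 − 396 = 1578 bp
  5581 − 1974 = 3607 bp
  6019 − 5581 = 438 bp
  wrap: 10014 − 6019 + 396 = 4391 bp
Sorted largest to smallest: 4391, 3607, 1578, 438 bp.

4391, 3607, 1578, 438 bp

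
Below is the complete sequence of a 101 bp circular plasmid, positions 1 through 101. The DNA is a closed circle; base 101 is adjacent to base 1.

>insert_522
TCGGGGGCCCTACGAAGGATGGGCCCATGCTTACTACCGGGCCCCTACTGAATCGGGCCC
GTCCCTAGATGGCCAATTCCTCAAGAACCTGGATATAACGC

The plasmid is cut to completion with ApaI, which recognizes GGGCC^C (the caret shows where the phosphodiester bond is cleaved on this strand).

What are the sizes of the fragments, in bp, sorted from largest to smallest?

51, 18, 16, 16 bp

ApaI sites (GGGCCC) start at positions 5, 21, 39, 55.
ApaI cuts after base 5 of each site (before the last base), so after positions 9, 25, 43, 59.
Circular molecule, 4 cuts → 4 fragments:
  10–25 → 16 bp
  26–43 → 18 bp
  44–59 → 16 bp
  60–101 then 1–9 → 42 + 9 = 51 bp
Sorted largest to smallest: 51, 18, 16, 16 bp.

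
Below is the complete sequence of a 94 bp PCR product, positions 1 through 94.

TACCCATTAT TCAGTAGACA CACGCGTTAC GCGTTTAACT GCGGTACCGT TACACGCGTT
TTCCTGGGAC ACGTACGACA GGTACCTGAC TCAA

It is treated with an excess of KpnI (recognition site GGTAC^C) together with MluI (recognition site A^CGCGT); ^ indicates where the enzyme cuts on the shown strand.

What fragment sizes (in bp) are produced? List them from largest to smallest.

KpnI sites (GGTACC) start at positions 43, 81.
KpnI cuts after base 5 of each site (before the last base), so after positions 47, 85.
MluI sites (ACGCGT) start at positions 22, 29, 54.
MluI cuts after the first base of each site, so after positions 22, 29, 54.
Combined cut positions: 22, 29, 47, 54, 85.
Linear molecule, 5 cuts → 6 fragments:
  1–22 → 22 bp
  23–29 → 7 bp
  30–47 → 18 bp
  48–54 → 7 bp
  55–85 → 31 bp
  86–94 → 9 bp
Sorted largest to smallest: 31, 22, 18, 9, 7, 7 bp.

31, 22, 18, 9, 7, 7 bp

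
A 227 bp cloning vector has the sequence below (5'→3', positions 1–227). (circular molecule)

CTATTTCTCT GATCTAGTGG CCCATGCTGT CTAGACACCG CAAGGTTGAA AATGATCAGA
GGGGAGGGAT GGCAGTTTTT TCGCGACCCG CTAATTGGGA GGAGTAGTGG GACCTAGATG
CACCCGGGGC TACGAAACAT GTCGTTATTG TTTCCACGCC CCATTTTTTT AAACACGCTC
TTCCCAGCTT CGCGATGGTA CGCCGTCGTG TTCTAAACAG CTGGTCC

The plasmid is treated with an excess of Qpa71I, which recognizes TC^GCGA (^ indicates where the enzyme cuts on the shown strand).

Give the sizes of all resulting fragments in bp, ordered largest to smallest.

Qpa71I sites (TCGCGA) start at positions 81, 190.
Qpa71I cuts after base 2 of each site, so after positions 82, 191.
Circular molecule, 2 cuts → 2 fragments:
  83–191 → 109 bp
  192–227 then 1–82 → 36 + 82 = 118 bp
Sorted largest to smallest: 118, 109 bp.

118, 109 bp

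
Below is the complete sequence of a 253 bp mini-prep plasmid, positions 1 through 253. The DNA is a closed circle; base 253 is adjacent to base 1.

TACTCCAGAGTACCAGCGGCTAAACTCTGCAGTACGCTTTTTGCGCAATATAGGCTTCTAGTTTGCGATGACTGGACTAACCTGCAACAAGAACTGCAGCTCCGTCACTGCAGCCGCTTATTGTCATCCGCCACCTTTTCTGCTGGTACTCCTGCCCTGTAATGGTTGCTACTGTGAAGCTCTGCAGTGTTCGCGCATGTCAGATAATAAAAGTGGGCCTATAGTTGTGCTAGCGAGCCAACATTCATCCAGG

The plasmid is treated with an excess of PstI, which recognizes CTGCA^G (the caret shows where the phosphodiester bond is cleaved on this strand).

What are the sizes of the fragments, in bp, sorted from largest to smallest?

98, 74, 67, 14 bp

PstI sites (CTGCAG) start at positions 27, 94, 108, 182.
PstI cuts after base 5 of each site (before the last base), so after positions 31, 98, 112, 186.
Circular molecule, 4 cuts → 4 fragments:
  32–98 → 67 bp
  99–112 → 14 bp
  113–186 → 74 bp
  187–253 then 1–31 → 67 + 31 = 98 bp
Sorted largest to smallest: 98, 74, 67, 14 bp.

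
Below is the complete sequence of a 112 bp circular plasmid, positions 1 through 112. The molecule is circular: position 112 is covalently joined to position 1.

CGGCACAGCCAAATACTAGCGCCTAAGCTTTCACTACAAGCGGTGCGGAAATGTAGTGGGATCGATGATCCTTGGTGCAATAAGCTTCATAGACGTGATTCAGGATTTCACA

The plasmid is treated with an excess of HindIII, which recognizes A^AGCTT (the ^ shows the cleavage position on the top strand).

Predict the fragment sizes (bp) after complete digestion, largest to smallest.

HindIII sites (AAGCTT) start at positions 25, 82.
HindIII cuts after the first base of each site, so after positions 25, 82.
Circular molecule, 2 cuts → 2 fragments:
  26–82 → 57 bp
  83–112 then 1–25 → 30 + 25 = 55 bp
Sorted largest to smallest: 57, 55 bp.

57, 55 bp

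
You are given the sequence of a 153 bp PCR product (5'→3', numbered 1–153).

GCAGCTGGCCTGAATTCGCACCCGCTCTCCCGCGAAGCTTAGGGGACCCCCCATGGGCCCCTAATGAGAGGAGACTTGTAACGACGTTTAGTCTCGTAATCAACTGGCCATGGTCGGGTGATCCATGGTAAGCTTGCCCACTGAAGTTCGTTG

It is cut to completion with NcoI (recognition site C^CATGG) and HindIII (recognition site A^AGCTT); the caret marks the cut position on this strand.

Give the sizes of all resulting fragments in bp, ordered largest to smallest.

NcoI sites (CCATGG) start at positions 51, 108, 123.
NcoI cuts after the first base of each site, so after positions 51, 108, 123.
HindIII sites (AAGCTT) start at positions 35, 130.
HindIII cuts after the first base of each site, so after positions 35, 130.
Combined cut positions: 35, 51, 108, 123, 130.
Linear molecule, 5 cuts → 6 fragments:
  1–35 → 35 bp
  36–51 → 16 bp
  52–108 → 57 bp
  109–123 → 15 bp
  124–130 → 7 bp
  131–153 → 23 bp
Sorted largest to smallest: 57, 35, 23, 16, 15, 7 bp.

57, 35, 23, 16, 15, 7 bp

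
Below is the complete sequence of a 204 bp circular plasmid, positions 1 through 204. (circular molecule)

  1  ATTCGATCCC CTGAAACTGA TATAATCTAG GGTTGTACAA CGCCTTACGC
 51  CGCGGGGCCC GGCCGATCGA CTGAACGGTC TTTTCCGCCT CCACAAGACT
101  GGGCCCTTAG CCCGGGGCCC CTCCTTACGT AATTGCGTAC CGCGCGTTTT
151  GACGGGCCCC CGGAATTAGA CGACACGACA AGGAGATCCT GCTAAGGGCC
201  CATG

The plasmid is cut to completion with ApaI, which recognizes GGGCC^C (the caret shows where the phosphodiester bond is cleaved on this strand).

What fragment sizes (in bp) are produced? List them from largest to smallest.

63, 46, 42, 39, 14 bp

ApaI sites (GGGCCC) start at positions 55, 101, 115, 154, 196.
ApaI cuts after base 5 of each site (before the last base), so after positions 59, 105, 119, 158, 200.
Circular molecule, 5 cuts → 5 fragments:
  60–105 → 46 bp
  106–119 → 14 bp
  120–158 → 39 bp
  159–200 → 42 bp
  201–204 then 1–59 → 4 + 59 = 63 bp
Sorted largest to smallest: 63, 46, 42, 39, 14 bp.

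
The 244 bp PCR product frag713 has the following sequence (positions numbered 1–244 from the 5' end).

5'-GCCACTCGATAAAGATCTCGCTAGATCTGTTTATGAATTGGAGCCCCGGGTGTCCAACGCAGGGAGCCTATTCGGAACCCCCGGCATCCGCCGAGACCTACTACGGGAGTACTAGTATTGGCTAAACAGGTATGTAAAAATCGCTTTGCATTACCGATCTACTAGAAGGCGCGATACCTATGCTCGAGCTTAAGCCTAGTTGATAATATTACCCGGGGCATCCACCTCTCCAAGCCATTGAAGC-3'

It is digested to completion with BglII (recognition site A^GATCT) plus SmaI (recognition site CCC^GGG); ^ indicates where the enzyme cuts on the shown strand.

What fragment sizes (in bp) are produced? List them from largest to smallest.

BglII sites (AGATCT) start at positions 13, 23.
BglII cuts after the first base of each site, so after positions 13, 23.
SmaI sites (CCCGGG) start at positions 45, 212.
SmaI cuts after base 3 of each site, so after positions 47, 214.
Combined cut positions: 13, 23, 47, 214.
Linear molecule, 4 cuts → 5 fragments:
  1–13 → 13 bp
  14–23 → 10 bp
  24–47 → 24 bp
  48–214 → 167 bp
  215–244 → 30 bp
Sorted largest to smallest: 167, 30, 24, 13, 10 bp.

167, 30, 24, 13, 10 bp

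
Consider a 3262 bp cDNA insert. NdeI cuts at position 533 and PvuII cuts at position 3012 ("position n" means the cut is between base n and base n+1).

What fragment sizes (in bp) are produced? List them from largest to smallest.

Combined cut positions (sorted): 533, 3012.
Linear molecule, 2 cuts → 3 fragments:
  533 − 0 = 533 bp
  3012 − 533 = 2479 bp
  3262 − 3012 = 250 bp
Sorted largest to smallest: 2479, 533, 250 bp.

2479, 533, 250 bp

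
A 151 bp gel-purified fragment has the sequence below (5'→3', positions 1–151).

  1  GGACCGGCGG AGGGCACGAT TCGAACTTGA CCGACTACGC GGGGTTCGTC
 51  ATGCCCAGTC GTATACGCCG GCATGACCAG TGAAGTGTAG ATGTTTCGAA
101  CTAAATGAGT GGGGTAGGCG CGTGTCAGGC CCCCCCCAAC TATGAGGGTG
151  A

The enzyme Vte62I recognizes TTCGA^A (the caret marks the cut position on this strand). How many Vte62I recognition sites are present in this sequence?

TTCGAA occurs starting at positions 20, 95.
Vte62I cuts at 2 sites.

2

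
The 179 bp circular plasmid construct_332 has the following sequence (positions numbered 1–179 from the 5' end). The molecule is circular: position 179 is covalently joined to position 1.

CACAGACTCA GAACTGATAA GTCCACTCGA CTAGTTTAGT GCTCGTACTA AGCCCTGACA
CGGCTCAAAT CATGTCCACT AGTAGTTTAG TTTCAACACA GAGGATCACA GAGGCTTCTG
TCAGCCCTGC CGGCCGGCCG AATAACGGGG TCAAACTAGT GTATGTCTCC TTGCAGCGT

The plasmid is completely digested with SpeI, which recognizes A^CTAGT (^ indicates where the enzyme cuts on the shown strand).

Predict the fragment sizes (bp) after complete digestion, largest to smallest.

SpeI sites (ACTAGT) start at positions 30, 78, 155.
SpeI cuts after the first base of each site, so after positions 30, 78, 155.
Circular molecule, 3 cuts → 3 fragments:
  31–78 → 48 bp
  79–155 → 77 bp
  156–179 then 1–30 → 24 + 30 = 54 bp
Sorted largest to smallest: 77, 54, 48 bp.

77, 54, 48 bp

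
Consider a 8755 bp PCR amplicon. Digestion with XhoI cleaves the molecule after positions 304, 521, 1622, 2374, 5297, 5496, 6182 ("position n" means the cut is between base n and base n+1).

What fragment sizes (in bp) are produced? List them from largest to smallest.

Linear molecule, 7 cuts → 8 fragments:
  304 − 0 = 304 bp
  521 − 304 = 217 bp
  1622 − 521 = 1101 bp
  2374 − 1622 = 752 bp
  5297 − 2374 = 2923 bp
  5496 − 5297 = 199 bp
  6182 − 5496 = 686 bp
  8755 − 6182 = 2573 bp
Sorted largest to smallest: 2923, 2573, 1101, 752, 686, 304, 217, 199 bp.

2923, 2573, 1101, 752, 686, 304, 217, 199 bp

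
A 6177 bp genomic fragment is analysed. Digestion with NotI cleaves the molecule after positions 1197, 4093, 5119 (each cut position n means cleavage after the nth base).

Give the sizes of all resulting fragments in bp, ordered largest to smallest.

2896, 1197, 1058, 1026 bp

Linear molecule, 3 cuts → 4 fragments:
  1197 − 0 = 1197 bp
  4093 − 1197 = 2896 bp
  5119 − 4093 = 1026 bp
  6177 − 5119 = 1058 bp
Sorted largest to smallest: 2896, 1197, 1058, 1026 bp.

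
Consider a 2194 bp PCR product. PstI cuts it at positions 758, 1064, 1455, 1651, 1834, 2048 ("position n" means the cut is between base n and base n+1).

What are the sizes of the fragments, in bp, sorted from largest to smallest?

Linear molecule, 6 cuts → 7 fragments:
  758 − 0 = 758 bp
  1064 − 758 = 306 bp
  1455 − 1064 = 391 bp
  1651 − 1455 = 196 bp
  1834 − 1651 = 183 bp
  2048 − 1834 = 214 bp
  2194 − 2048 = 146 bp
Sorted largest to smallest: 758, 391, 306, 214, 196, 183, 146 bp.

758, 391, 306, 214, 196, 183, 146 bp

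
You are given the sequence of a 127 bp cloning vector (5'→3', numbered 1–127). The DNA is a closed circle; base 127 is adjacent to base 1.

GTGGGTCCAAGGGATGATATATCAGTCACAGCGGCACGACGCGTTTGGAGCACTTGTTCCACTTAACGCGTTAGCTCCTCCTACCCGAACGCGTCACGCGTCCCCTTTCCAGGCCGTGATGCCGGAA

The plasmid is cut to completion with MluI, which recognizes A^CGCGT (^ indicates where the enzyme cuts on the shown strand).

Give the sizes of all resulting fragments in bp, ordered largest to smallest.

70, 27, 23, 7 bp

MluI sites (ACGCGT) start at positions 39, 66, 89, 96.
MluI cuts after the first base of each site, so after positions 39, 66, 89, 96.
Circular molecule, 4 cuts → 4 fragments:
  40–66 → 27 bp
  67–89 → 23 bp
  90–96 → 7 bp
  97–127 then 1–39 → 31 + 39 = 70 bp
Sorted largest to smallest: 70, 27, 23, 7 bp.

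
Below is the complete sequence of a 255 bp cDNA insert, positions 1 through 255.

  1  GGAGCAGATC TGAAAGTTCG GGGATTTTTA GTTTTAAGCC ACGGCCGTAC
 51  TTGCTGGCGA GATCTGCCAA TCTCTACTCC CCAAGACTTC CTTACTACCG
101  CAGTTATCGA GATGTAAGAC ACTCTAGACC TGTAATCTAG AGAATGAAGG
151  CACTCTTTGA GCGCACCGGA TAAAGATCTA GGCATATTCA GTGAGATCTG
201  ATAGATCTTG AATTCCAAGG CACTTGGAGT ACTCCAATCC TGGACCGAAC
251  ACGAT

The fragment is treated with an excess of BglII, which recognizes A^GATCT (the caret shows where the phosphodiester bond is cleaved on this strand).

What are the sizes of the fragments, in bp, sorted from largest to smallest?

114, 54, 52, 20, 9, 6 bp

BglII sites (AGATCT) start at positions 6, 60, 174, 194, 203.
BglII cuts after the first base of each site, so after positions 6, 60, 174, 194, 203.
Linear molecule, 5 cuts → 6 fragments:
  1–6 → 6 bp
  7–60 → 54 bp
  61–174 → 114 bp
  175–194 → 20 bp
  195–203 → 9 bp
  204–255 → 52 bp
Sorted largest to smallest: 114, 54, 52, 20, 9, 6 bp.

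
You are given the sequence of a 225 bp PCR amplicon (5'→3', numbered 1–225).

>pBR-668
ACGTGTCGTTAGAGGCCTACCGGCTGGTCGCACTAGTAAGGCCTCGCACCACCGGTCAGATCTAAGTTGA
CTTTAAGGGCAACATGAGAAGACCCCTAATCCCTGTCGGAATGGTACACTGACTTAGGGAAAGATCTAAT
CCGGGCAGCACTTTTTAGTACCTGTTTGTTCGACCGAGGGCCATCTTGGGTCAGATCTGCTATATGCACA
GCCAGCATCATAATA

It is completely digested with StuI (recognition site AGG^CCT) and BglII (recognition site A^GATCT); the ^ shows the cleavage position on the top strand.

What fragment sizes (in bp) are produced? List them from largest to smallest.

74, 61, 32, 26, 17, 15 bp

StuI sites (AGGCCT) start at positions 13, 39.
StuI cuts after base 3 of each site, so after positions 15, 41.
BglII sites (AGATCT) start at positions 58, 132, 193.
BglII cuts after the first base of each site, so after positions 58, 132, 193.
Combined cut positions: 15, 41, 58, 132, 193.
Linear molecule, 5 cuts → 6 fragments:
  1–15 → 15 bp
  16–41 → 26 bp
  42–58 → 17 bp
  59–132 → 74 bp
  133–193 → 61 bp
  194–225 → 32 bp
Sorted largest to smallest: 74, 61, 32, 26, 17, 15 bp.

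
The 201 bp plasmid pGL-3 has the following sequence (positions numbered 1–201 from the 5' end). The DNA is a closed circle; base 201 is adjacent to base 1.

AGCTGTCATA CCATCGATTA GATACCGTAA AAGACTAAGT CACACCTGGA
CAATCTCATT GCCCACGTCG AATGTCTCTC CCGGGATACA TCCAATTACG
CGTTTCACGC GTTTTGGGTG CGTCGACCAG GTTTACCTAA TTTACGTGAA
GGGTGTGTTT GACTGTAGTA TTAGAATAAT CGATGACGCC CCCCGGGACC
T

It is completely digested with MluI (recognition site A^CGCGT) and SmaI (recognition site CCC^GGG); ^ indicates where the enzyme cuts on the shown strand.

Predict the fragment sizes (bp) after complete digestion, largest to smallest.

MluI sites (ACGCGT) start at positions 98, 107.
MluI cuts after the first base of each site, so after positions 98, 107.
SmaI sites (CCCGGG) start at positions 80, 192.
SmaI cuts after base 3 of each site, so after positions 82, 194.
Combined cut positions: 82, 98, 107, 194.
Circular molecule, 4 cuts → 4 fragments:
  83–98 → 16 bp
  99–107 → 9 bp
  108–194 → 87 bp
  195–201 then 1–82 → 7 + 82 = 89 bp
Sorted largest to smallest: 89, 87, 16, 9 bp.

89, 87, 16, 9 bp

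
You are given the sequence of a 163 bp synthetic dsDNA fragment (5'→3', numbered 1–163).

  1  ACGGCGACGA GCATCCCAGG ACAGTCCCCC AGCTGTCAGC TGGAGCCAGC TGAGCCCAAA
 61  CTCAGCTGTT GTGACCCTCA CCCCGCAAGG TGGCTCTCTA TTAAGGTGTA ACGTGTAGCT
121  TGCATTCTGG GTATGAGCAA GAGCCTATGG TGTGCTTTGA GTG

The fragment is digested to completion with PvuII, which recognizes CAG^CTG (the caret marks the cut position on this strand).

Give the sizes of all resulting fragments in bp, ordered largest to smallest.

98, 32, 16, 10, 7 bp

PvuII sites (CAGCTG) start at positions 30, 37, 47, 63.
PvuII cuts after base 3 of each site, so after positions 32, 39, 49, 65.
Linear molecule, 4 cuts → 5 fragments:
  1–32 → 32 bp
  33–39 → 7 bp
  40–49 → 10 bp
  50–65 → 16 bp
  66–163 → 98 bp
Sorted largest to smallest: 98, 32, 16, 10, 7 bp.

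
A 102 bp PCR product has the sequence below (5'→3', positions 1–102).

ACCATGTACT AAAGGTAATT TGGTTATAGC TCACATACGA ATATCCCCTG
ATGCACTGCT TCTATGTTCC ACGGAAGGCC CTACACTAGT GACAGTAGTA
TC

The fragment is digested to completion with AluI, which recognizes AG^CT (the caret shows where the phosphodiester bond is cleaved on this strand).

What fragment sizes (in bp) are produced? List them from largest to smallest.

73, 29 bp

The AluI site (AGCT) starts at position 28.
AluI cuts after base 2 of each site, so after position 29.
Linear molecule, 1 cut → 2 fragments:
  1–29 → 29 bp
  30–102 → 73 bp
Sorted largest to smallest: 73, 29 bp.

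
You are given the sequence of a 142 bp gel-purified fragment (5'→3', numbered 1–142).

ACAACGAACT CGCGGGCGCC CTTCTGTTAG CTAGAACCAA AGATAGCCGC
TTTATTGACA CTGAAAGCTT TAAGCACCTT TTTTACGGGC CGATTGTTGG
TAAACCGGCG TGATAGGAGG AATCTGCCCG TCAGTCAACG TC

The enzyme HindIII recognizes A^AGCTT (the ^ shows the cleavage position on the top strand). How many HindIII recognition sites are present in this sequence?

1

AAGCTT occurs starting at position 65.
HindIII cuts at 1 site.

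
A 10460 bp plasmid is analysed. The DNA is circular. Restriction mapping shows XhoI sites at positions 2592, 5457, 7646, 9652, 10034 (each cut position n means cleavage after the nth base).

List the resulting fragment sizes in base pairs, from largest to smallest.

3018, 2865, 2189, 2006, 382 bp

Circular molecule, 5 cuts → 5 fragments:
  5457 − 2592 = 2865 bp
  7646 − 5457 = 2189 bp
  9652 − 7646 = 2006 bp
  10034 − 9652 = 382 bp
  wrap: 10460 − 10034 + 2592 = 3018 bp
Sorted largest to smallest: 3018, 2865, 2189, 2006, 382 bp.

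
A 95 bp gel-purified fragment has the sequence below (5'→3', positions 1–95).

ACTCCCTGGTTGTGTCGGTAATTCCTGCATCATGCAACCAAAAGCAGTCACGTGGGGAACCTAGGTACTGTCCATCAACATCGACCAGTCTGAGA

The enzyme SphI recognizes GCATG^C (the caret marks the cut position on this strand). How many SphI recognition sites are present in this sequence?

No occurrence of GCATGC is present in the sequence.
SphI does not cut: 0 sites.

0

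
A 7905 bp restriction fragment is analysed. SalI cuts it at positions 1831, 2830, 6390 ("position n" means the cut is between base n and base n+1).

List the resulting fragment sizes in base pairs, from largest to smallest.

3560, 1831, 1515, 999 bp

Linear molecule, 3 cuts → 4 fragments:
  1831 − 0 = 1831 bp
  2830 − 1831 = 999 bp
  6390 − 2830 = 3560 bp
  7905 − 6390 = 1515 bp
Sorted largest to smallest: 3560, 1831, 1515, 999 bp.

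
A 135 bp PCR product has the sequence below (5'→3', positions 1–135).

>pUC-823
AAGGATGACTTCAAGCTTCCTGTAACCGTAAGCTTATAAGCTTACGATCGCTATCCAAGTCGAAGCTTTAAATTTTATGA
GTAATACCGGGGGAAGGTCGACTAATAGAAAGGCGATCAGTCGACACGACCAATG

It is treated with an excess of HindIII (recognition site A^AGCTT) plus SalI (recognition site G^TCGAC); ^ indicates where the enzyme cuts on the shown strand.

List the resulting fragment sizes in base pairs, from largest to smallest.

HindIII sites (AAGCTT) start at positions 13, 30, 38, 63.
HindIII cuts after the first base of each site, so after positions 13, 30, 38, 63.
SalI sites (GTCGAC) start at positions 97, 120.
SalI cuts after the first base of each site, so after positions 97, 120.
Combined cut positions: 13, 30, 38, 63, 97, 120.
Linear molecule, 6 cuts → 7 fragments:
  1–13 → 13 bp
  14–30 → 17 bp
  31–38 → 8 bp
  39–63 → 25 bp
  64–97 → 34 bp
  98–120 → 23 bp
  121–135 → 15 bp
Sorted largest to smallest: 34, 25, 23, 17, 15, 13, 8 bp.

34, 25, 23, 17, 15, 13, 8 bp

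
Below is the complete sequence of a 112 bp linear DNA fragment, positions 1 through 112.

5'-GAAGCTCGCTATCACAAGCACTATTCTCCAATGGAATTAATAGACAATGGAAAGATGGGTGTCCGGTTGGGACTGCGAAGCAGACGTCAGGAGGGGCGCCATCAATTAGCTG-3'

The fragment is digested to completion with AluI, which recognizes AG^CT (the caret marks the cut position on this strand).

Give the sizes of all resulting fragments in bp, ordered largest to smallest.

105, 4, 3 bp

AluI sites (AGCT) start at positions 3, 108.
AluI cuts after base 2 of each site, so after positions 4, 109.
Linear molecule, 2 cuts → 3 fragments:
  1–4 → 4 bp
  5–109 → 105 bp
  110–112 → 3 bp
Sorted largest to smallest: 105, 4, 3 bp.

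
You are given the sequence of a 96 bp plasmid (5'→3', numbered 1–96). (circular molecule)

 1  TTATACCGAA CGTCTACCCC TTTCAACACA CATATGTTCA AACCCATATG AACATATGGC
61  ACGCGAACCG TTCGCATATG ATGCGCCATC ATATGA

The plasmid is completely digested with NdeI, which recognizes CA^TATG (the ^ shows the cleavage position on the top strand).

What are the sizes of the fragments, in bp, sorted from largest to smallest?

NdeI sites (CATATG) start at positions 31, 45, 53, 75, 90.
NdeI cuts after base 2 of each site, so after positions 32, 46, 54, 76, 91.
Circular molecule, 5 cuts → 5 fragments:
  33–46 → 14 bp
  47–54 → 8 bp
  55–76 → 22 bp
  77–91 → 15 bp
  92–96 then 1–32 → 5 + 32 = 37 bp
Sorted largest to smallest: 37, 22, 15, 14, 8 bp.

37, 22, 15, 14, 8 bp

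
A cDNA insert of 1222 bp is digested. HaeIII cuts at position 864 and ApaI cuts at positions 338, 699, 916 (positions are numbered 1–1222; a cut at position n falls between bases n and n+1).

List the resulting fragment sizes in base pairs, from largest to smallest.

361, 338, 306, 165, 52 bp

Combined cut positions (sorted): 338, 699, 864, 916.
Linear molecule, 4 cuts → 5 fragments:
  338 − 0 = 338 bp
  699 − 338 = 361 bp
  864 − 699 = 165 bp
  916 − 864 = 52 bp
  1222 − 916 = 306 bp
Sorted largest to smallest: 361, 338, 306, 165, 52 bp.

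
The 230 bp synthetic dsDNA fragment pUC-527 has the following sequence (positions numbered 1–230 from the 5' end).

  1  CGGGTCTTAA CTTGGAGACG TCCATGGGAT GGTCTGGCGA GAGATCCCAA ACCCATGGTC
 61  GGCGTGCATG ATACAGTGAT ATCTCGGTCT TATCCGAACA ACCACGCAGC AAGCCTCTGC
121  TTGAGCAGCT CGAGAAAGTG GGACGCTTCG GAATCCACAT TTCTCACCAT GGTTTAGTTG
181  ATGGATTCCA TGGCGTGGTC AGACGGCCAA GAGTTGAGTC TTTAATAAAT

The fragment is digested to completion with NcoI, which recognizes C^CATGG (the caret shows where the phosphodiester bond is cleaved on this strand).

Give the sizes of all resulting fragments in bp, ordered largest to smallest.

NcoI sites (CCATGG) start at positions 22, 53, 167, 188.
NcoI cuts after the first base of each site, so after positions 22, 53, 167, 188.
Linear molecule, 4 cuts → 5 fragments:
  1–22 → 22 bp
  23–53 → 31 bp
  54–167 → 114 bp
  168–188 → 21 bp
  189–230 → 42 bp
Sorted largest to smallest: 114, 42, 31, 22, 21 bp.

114, 42, 31, 22, 21 bp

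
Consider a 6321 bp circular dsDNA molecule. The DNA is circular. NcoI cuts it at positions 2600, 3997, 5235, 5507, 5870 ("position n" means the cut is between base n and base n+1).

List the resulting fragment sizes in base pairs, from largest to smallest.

Circular molecule, 5 cuts → 5 fragments:
  3997 − 2600 = 1397 bp
  5235 − 3997 = 1238 bp
  5507 − 5235 = 272 bp
  5870 − 5507 = 363 bp
  wrap: 6321 − 5870 + 2600 = 3051 bp
Sorted largest to smallest: 3051, 1397, 1238, 363, 272 bp.

3051, 1397, 1238, 363, 272 bp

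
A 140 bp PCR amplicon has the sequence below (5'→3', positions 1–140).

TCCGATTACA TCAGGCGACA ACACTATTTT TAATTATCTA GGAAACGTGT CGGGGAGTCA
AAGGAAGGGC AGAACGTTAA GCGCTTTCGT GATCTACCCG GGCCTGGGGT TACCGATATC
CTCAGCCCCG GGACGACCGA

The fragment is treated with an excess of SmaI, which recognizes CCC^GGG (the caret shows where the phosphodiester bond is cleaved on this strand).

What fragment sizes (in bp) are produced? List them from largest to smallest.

99, 30, 11 bp

SmaI sites (CCCGGG) start at positions 97, 127.
SmaI cuts after base 3 of each site, so after positions 99, 129.
Linear molecule, 2 cuts → 3 fragments:
  1–99 → 99 bp
  100–129 → 30 bp
  130–140 → 11 bp
Sorted largest to smallest: 99, 30, 11 bp.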